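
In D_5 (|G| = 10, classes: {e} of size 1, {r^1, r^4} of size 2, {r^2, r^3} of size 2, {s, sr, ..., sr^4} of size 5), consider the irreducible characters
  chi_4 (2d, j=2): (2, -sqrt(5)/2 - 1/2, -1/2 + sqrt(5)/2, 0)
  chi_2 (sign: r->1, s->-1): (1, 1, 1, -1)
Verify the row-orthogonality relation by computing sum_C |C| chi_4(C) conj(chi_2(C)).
Sum = 0; so <chi_4, chi_2> = 0 (distinct irreducibles are orthogonal).

Compute term by term over conjugacy classes (|C| * chi_4(C) * conj(chi_2(C))):
  1*(2)*conj(1) + 2*(-sqrt(5)/2 - 1/2)*conj(1) + 2*(-1/2 + sqrt(5)/2)*conj(1) + 5*(0)*conj(-1)
  = (2) + (-sqrt(5) - 1) + (-1 + sqrt(5)) + (0)
  = 0.
Dividing by |G| = 10 gives 0/10 = 0, matching the row-orthogonality relation <chi_4, chi_2> = [chi_4 = chi_2].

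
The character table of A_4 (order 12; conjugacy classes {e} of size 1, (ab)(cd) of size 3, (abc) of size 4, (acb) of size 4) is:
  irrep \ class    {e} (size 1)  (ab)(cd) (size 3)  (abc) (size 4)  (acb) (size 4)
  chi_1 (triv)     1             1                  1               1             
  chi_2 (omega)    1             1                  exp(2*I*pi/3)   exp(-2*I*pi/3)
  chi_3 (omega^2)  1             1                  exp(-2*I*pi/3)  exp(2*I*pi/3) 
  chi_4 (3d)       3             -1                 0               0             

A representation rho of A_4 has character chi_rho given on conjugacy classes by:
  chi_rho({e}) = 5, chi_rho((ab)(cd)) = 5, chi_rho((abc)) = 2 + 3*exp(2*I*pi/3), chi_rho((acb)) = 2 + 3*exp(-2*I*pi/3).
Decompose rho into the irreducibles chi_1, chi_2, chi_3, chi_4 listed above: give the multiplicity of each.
Multiplicities: chi_1: 2, chi_2: 3, chi_3: 0, chi_4: 0.

Proof sketch: Use <chi_rho, chi> = (1/|G|) sum_C |C| * chi_rho(C) * conj(chi(C)) with |G| = 12 for each irreducible chi in the table:
  <chi_rho, chi_1> = (1/12)[1*(5)*conj(1) + 3*(5)*conj(1) + 4*(2 + 3*exp(2*I*pi/3))*conj(1) + 4*(2 + 3*exp(-2*I*pi/3))*conj(1)]
      = (1/12)[(5) + (15) + (8 + 12*exp(2*I*pi/3)) + (8 + 12*exp(-2*I*pi/3))] = 24/12 = 2
  <chi_rho, chi_2> = (1/12)[1*(5)*conj(1) + 3*(5)*conj(1) + 4*(2 + 3*exp(2*I*pi/3))*conj(exp(2*I*pi/3)) + 4*(2 + 3*exp(-2*I*pi/3))*conj(exp(-2*I*pi/3))]
      = (1/12)[(5) + (15) + (12 + 8*exp(-2*I*pi/3)) + (12 + 8*exp(2*I*pi/3))] = 36/12 = 3
  <chi_rho, chi_3> = (1/12)[1*(5)*conj(1) + 3*(5)*conj(1) + 4*(2 + 3*exp(2*I*pi/3))*conj(exp(-2*I*pi/3)) + 4*(2 + 3*exp(-2*I*pi/3))*conj(exp(2*I*pi/3))]
      = (1/12)[(5) + (15) + (12*exp(-2*I*pi/3) + 8*exp(2*I*pi/3)) + (8*exp(-2*I*pi/3) + 12*exp(2*I*pi/3))] = 0/12 = 0
  <chi_rho, chi_4> = (1/12)[1*(5)*conj(3) + 3*(5)*conj(-1) + 4*(2 + 3*exp(2*I*pi/3))*conj(0) + 4*(2 + 3*exp(-2*I*pi/3))*conj(0)]
      = (1/12)[(15) + (-15) + (0) + (0)] = 0/12 = 0
(Exp terms are combined using exp(i*s)*conj(exp(i*t)) = exp(i*(s-t)), and sums of them are collapsed using the identity that for every m > 1 the m distinct m-th roots of unity sum to 0, e.g. 1 + exp(2*I*pi/3) + exp(-2*I*pi/3) = 0.)
Dimension check: dim(rho) = sum (mult * dim) = 2*1 + 3*1 + 0*1 + 0*3 = 5 = chi_rho(e) = 5.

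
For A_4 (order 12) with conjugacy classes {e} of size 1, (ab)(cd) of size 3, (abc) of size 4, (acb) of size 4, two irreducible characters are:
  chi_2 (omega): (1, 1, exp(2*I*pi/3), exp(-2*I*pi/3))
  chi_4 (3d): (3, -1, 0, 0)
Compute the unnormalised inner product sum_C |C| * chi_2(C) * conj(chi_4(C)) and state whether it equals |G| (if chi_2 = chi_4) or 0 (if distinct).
Sum = 0; so <chi_2, chi_4> = 0 (distinct irreducibles are orthogonal).

Derivation: Compute term by term over conjugacy classes (|C| * chi_2(C) * conj(chi_4(C))):
  1*(1)*conj(3) + 3*(1)*conj(-1) + 4*(exp(2*I*pi/3))*conj(0) + 4*(exp(-2*I*pi/3))*conj(0)
  = (3) + (-3) + (0) + (0)
  = 0.
(Exp terms are combined using exp(i*s)*conj(exp(i*t)) = exp(i*(s-t)), and sums of them are collapsed using the identity that for every m > 1 the m distinct m-th roots of unity sum to 0, e.g. 1 + exp(2*I*pi/3) + exp(-2*I*pi/3) = 0.)
Dividing by |G| = 12 gives 0/12 = 0, matching the row-orthogonality relation <chi_2, chi_4> = [chi_2 = chi_4].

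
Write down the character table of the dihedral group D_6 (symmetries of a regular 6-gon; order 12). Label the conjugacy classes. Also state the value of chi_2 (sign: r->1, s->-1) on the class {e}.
Conjugacy classes: {e} of size 1, {r^3} of size 1, {r^1, r^5} of size 2, {r^2, r^4} of size 2, {s, sr^2, ...} of size 3, {sr, sr^3, ...} of size 3.
Character table:
  irrep \ class              {e} (size 1)  {r^3} (size 1)  {r^1, r^5} (size 2)  {r^2, r^4} (size 2)  {s, sr^2, ...} (size 3)  {sr, sr^3, ...} (size 3)
  chi_1 (triv)               1             1               1                    1                    1                        1                       
  chi_2 (sign: r->1, s->-1)  1             1               1                    1                    -1                       -1                      
  chi_3 (r->-1, s->1)        1             -1              -1                   1                    1                        -1                      
  chi_4 (r->-1, s->-1)       1             -1              -1                   1                    -1                       1                       
  chi_5 (2d, j=1)            2             -2              1                    -1                   0                        0                       
  chi_6 (2d, j=2)            2             2               -1                   -1                   0                        0                       

Spot check: chi_2 (sign: r->1, s->-1) on {e} = 1.

Justification: D_6 has order 2*6 = 12 with 6 conjugacy classes, hence 6 irreducibles. Sum of squared dims 1 + 1 + 1 + 1 + 4 + 4 = 12 = |G|. Linear characters come from the abelianisation; the 2-dimensional irreps have character r^k -> 2*cos(2*pi*j*k/6), reflections -> 0.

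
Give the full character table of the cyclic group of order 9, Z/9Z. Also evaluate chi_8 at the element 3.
Character table of Z/9Z (irreps indexed chi_0,...,chi_8 with chi_k(m) = zeta_9^(k*m), zeta_9 = exp(2*pi*i/9)):
  irrep \ class  {0} (size 1)  {1} (size 1)    {2} (size 1)    {3} (size 1)    {4} (size 1)    {5} (size 1)    {6} (size 1)    {7} (size 1)    {8} (size 1)  
  chi_0          1             1               1               1               1               1               1               1               1             
  chi_1          1             exp(2*I*pi/9)   exp(4*I*pi/9)   exp(2*I*pi/3)   exp(8*I*pi/9)   exp(-8*I*pi/9)  exp(-2*I*pi/3)  exp(-4*I*pi/9)  exp(-2*I*pi/9)
  chi_2          1             exp(4*I*pi/9)   exp(8*I*pi/9)   exp(-2*I*pi/3)  exp(-2*I*pi/9)  exp(2*I*pi/9)   exp(2*I*pi/3)   exp(-8*I*pi/9)  exp(-4*I*pi/9)
  chi_3          1             exp(2*I*pi/3)   exp(-2*I*pi/3)  1               exp(2*I*pi/3)   exp(-2*I*pi/3)  1               exp(2*I*pi/3)   exp(-2*I*pi/3)
  chi_4          1             exp(8*I*pi/9)   exp(-2*I*pi/9)  exp(2*I*pi/3)   exp(-4*I*pi/9)  exp(4*I*pi/9)   exp(-2*I*pi/3)  exp(2*I*pi/9)   exp(-8*I*pi/9)
  chi_5          1             exp(-8*I*pi/9)  exp(2*I*pi/9)   exp(-2*I*pi/3)  exp(4*I*pi/9)   exp(-4*I*pi/9)  exp(2*I*pi/3)   exp(-2*I*pi/9)  exp(8*I*pi/9) 
  chi_6          1             exp(-2*I*pi/3)  exp(2*I*pi/3)   1               exp(-2*I*pi/3)  exp(2*I*pi/3)   1               exp(-2*I*pi/3)  exp(2*I*pi/3) 
  chi_7          1             exp(-4*I*pi/9)  exp(-8*I*pi/9)  exp(2*I*pi/3)   exp(2*I*pi/9)   exp(-2*I*pi/9)  exp(-2*I*pi/3)  exp(8*I*pi/9)   exp(4*I*pi/9) 
  chi_8          1             exp(-2*I*pi/9)  exp(-4*I*pi/9)  exp(-2*I*pi/3)  exp(-8*I*pi/9)  exp(8*I*pi/9)   exp(2*I*pi/3)   exp(4*I*pi/9)   exp(2*I*pi/9) 

Spot check: chi_8(3) = zeta_9^(8*3) = zeta_9^24 = exp(-2*I*pi/3).

Argument: Z/9Z is abelian, so all 9 irreducible complex representations are 1-dimensional. They are given by chi_k(m) = zeta_9^(k*m) for k = 0,...,8. Row orthogonality: sum_m chi_k(m) conj(chi_l(m)) = 9 * [k = l].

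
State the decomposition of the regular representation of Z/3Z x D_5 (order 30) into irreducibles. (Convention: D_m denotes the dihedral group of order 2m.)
Each irreducible V_i of dimension d_i appears with multiplicity d_i, i.e. rho_reg = (direct sum over all irreducibles V_i) d_i V_i. The irreducible dimensions for Z/3Z x D_5 are 1, 1, 1, 1, 1, 1, 2, 2, 2, 2, 2, 2: 6 irreducibles of dimension 1, each with multiplicity 1; 6 irreducibles of dimension 2, each with multiplicity 2. Total dimension 6*1*1 + 6*2*2 = 30 = |G|.

Solution. General theorem: in the regular representation of a finite group G, each irreducible appears with multiplicity equal to its dimension. Check: dim(rho_reg) = sum d_i^2 = 1 + 1 + 1 + 1 + 1 + 1 + 4 + 4 + 4 + 4 + 4 + 4 = 30 = |G|.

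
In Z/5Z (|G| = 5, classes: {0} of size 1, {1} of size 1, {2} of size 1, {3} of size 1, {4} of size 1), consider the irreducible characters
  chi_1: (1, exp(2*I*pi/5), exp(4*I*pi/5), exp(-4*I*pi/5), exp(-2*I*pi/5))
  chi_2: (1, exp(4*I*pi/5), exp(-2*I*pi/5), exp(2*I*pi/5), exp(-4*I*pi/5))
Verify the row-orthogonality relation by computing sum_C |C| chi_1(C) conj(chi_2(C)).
Sum = 0; so <chi_1, chi_2> = 0 (distinct irreducibles are orthogonal).

Proof sketch: Compute term by term over conjugacy classes (|C| * chi_1(C) * conj(chi_2(C))):
  1*(1)*conj(1) + 1*(exp(2*I*pi/5))*conj(exp(4*I*pi/5)) + 1*(exp(4*I*pi/5))*conj(exp(-2*I*pi/5)) + 1*(exp(-4*I*pi/5))*conj(exp(2*I*pi/5)) + 1*(exp(-2*I*pi/5))*conj(exp(-4*I*pi/5))
  = (1) + (exp(-2*I*pi/5)) + (exp(-4*I*pi/5)) + (exp(4*I*pi/5)) + (exp(2*I*pi/5))
  = 0.
(Exp terms are combined using exp(i*s)*conj(exp(i*t)) = exp(i*(s-t)), and sums of them are collapsed using the identity that for every m > 1 the m distinct m-th roots of unity sum to 0, e.g. 1 + exp(2*I*pi/3) + exp(-2*I*pi/3) = 0.)
Dividing by |G| = 5 gives 0/5 = 0, matching the row-orthogonality relation <chi_1, chi_2> = [chi_1 = chi_2].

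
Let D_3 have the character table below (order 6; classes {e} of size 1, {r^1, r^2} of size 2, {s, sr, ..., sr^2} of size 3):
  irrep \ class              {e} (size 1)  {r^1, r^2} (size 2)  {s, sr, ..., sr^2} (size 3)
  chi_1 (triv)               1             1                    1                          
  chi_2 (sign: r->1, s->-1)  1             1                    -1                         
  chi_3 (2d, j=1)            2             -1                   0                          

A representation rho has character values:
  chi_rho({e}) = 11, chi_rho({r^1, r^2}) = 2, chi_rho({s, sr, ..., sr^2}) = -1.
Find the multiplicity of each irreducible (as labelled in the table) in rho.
Multiplicities: chi_1: 2, chi_2: 3, chi_3: 3.

Explanation: Use <chi_rho, chi> = (1/|G|) sum_C |C| * chi_rho(C) * conj(chi(C)) with |G| = 6 for each irreducible chi in the table:
  <chi_rho, chi_1> = (1/6)[1*(11)*conj(1) + 2*(2)*conj(1) + 3*(-1)*conj(1)]
      = (1/6)[(11) + (4) + (-3)] = 12/6 = 2
  <chi_rho, chi_2> = (1/6)[1*(11)*conj(1) + 2*(2)*conj(1) + 3*(-1)*conj(-1)]
      = (1/6)[(11) + (4) + (3)] = 18/6 = 3
  <chi_rho, chi_3> = (1/6)[1*(11)*conj(2) + 2*(2)*conj(-1) + 3*(-1)*conj(0)]
      = (1/6)[(22) + (-4) + (0)] = 18/6 = 3
Dimension check: dim(rho) = sum (mult * dim) = 2*1 + 3*1 + 3*2 = 11 = chi_rho(e) = 11.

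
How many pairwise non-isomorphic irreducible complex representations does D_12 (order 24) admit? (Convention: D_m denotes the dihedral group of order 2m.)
9

Details: The number of irreducible complex representations of a finite group equals its number of conjugacy classes. D_12 has 9 conjugacy classes (n/2 + 3 for n even), so D_12 (order 24) has exactly 9 irreducible complex representations.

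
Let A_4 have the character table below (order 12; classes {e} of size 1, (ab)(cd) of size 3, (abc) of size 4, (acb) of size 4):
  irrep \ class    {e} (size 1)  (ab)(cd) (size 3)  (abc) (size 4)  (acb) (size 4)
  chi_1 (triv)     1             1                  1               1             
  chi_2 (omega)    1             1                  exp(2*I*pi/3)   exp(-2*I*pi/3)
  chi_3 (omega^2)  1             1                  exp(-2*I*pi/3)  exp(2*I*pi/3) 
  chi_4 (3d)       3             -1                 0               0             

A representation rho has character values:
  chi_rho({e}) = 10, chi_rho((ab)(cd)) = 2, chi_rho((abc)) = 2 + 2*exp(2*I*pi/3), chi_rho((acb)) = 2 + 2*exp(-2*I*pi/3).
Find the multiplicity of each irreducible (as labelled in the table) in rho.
Multiplicities: chi_1: 2, chi_2: 2, chi_3: 0, chi_4: 2.

Solution. Use <chi_rho, chi> = (1/|G|) sum_C |C| * chi_rho(C) * conj(chi(C)) with |G| = 12 for each irreducible chi in the table:
  <chi_rho, chi_1> = (1/12)[1*(10)*conj(1) + 3*(2)*conj(1) + 4*(2 + 2*exp(2*I*pi/3))*conj(1) + 4*(2 + 2*exp(-2*I*pi/3))*conj(1)]
      = (1/12)[(10) + (6) + (8 + 8*exp(2*I*pi/3)) + (8 + 8*exp(-2*I*pi/3))] = 24/12 = 2
  <chi_rho, chi_2> = (1/12)[1*(10)*conj(1) + 3*(2)*conj(1) + 4*(2 + 2*exp(2*I*pi/3))*conj(exp(2*I*pi/3)) + 4*(2 + 2*exp(-2*I*pi/3))*conj(exp(-2*I*pi/3))]
      = (1/12)[(10) + (6) + (8 + 8*exp(-2*I*pi/3)) + (8 + 8*exp(2*I*pi/3))] = 24/12 = 2
  <chi_rho, chi_3> = (1/12)[1*(10)*conj(1) + 3*(2)*conj(1) + 4*(2 + 2*exp(2*I*pi/3))*conj(exp(-2*I*pi/3)) + 4*(2 + 2*exp(-2*I*pi/3))*conj(exp(2*I*pi/3))]
      = (1/12)[(10) + (6) + (-8) + (-8)] = 0/12 = 0
  <chi_rho, chi_4> = (1/12)[1*(10)*conj(3) + 3*(2)*conj(-1) + 4*(2 + 2*exp(2*I*pi/3))*conj(0) + 4*(2 + 2*exp(-2*I*pi/3))*conj(0)]
      = (1/12)[(30) + (-6) + (0) + (0)] = 24/12 = 2
(Exp terms are combined using exp(i*s)*conj(exp(i*t)) = exp(i*(s-t)), and sums of them are collapsed using the identity that for every m > 1 the m distinct m-th roots of unity sum to 0, e.g. 1 + exp(2*I*pi/3) + exp(-2*I*pi/3) = 0.)
Dimension check: dim(rho) = sum (mult * dim) = 2*1 + 2*1 + 0*1 + 2*3 = 10 = chi_rho(e) = 10.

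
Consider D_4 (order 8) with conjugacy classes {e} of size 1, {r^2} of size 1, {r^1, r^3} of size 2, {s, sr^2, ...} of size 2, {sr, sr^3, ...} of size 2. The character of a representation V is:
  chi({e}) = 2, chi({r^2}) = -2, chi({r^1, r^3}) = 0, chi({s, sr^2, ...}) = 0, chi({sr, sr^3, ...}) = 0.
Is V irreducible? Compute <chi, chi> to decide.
Irreducible: <chi, chi> = 1.

Solution. <chi, chi> = (1/|G|) sum_C |C| * |chi(C)|^2 = (1/8)[1*|2|^2 + 1*|-2|^2 + 2*|0|^2 + 2*|0|^2 + 2*|0|^2]
  = (1/8)[(4) + (4) + (0) + (0) + (0)] = 8/8 = 1.
A character is irreducible iff <chi, chi> = 1, so this representation is irreducible.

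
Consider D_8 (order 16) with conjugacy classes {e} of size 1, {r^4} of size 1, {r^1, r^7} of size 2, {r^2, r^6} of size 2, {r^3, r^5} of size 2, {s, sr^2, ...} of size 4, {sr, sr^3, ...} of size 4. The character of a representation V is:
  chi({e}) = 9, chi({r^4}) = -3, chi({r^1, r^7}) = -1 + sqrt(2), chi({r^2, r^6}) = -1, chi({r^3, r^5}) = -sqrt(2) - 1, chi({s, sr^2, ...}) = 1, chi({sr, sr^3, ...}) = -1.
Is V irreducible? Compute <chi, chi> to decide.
Not irreducible (reducible): <chi, chi> = 7 > 1.

Reasoning: <chi, chi> = (1/|G|) sum_C |C| * |chi(C)|^2 = (1/16)[1*|9|^2 + 1*|-3|^2 + 2*|-1 + sqrt(2)|^2 + 2*|-1|^2 + 2*|-sqrt(2) - 1|^2 + 4*|1|^2 + 4*|-1|^2]
  = (1/16)[(81) + (9) + (6 - 4*sqrt(2)) + (2) + (4*sqrt(2) + 6) + (4) + (4)] = 112/16 = 7.
A character is irreducible iff <chi, chi> = 1, so this representation is reducible.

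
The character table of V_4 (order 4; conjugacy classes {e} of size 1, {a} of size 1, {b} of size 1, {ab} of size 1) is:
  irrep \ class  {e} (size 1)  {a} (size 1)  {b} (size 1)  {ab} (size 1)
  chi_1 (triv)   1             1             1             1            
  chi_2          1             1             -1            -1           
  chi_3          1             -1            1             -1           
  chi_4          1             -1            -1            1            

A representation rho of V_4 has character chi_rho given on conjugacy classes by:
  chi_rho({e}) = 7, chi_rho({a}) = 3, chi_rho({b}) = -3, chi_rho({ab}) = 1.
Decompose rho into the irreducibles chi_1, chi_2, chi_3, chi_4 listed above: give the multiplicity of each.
Multiplicities: chi_1: 2, chi_2: 3, chi_3: 0, chi_4: 2.

Explanation: Use <chi_rho, chi> = (1/|G|) sum_C |C| * chi_rho(C) * conj(chi(C)) with |G| = 4 for each irreducible chi in the table:
  <chi_rho, chi_1> = (1/4)[1*(7)*conj(1) + 1*(3)*conj(1) + 1*(-3)*conj(1) + 1*(1)*conj(1)]
      = (1/4)[(7) + (3) + (-3) + (1)] = 8/4 = 2
  <chi_rho, chi_2> = (1/4)[1*(7)*conj(1) + 1*(3)*conj(1) + 1*(-3)*conj(-1) + 1*(1)*conj(-1)]
      = (1/4)[(7) + (3) + (3) + (-1)] = 12/4 = 3
  <chi_rho, chi_3> = (1/4)[1*(7)*conj(1) + 1*(3)*conj(-1) + 1*(-3)*conj(1) + 1*(1)*conj(-1)]
      = (1/4)[(7) + (-3) + (-3) + (-1)] = 0/4 = 0
  <chi_rho, chi_4> = (1/4)[1*(7)*conj(1) + 1*(3)*conj(-1) + 1*(-3)*conj(-1) + 1*(1)*conj(1)]
      = (1/4)[(7) + (-3) + (3) + (1)] = 8/4 = 2
Dimension check: dim(rho) = sum (mult * dim) = 2*1 + 3*1 + 0*1 + 2*1 = 7 = chi_rho(e) = 7.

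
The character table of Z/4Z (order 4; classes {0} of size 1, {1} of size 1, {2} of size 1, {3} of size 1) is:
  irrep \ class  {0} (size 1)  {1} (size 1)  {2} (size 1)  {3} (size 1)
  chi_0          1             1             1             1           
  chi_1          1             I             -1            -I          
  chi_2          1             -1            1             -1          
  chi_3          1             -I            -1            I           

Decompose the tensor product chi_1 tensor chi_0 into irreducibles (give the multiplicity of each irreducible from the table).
chi_1 tensor chi_0 = chi_1 (all other irreducibles have multiplicity 0).

Details: The character of a tensor product is the pointwise product (chi_1 * chi_0)(C) = chi_1(C) * chi_0(C):
  {0}: (1)*(1), {1}: (I)*(1), {2}: (-1)*(1), {3}: (-I)*(1)
so (chi_1 * chi_0) takes values
  {0} -> 1, {1} -> I, {2} -> -1, {3} -> -I.
Now take the inner product of this character with each irreducible chi from the table, <chi_1*chi_0, chi> = (1/4) sum_C |C| (chi_1*chi_0)(C) conj(chi(C)):
  <chi_1*chi_0, chi_0> = (1/4)[1*(1)*conj(1) + 1*(I)*conj(1) + 1*(-1)*conj(1) + 1*(-I)*conj(1)]
      = (1/4)[(1) + (I) + (-1) + (-I)] = 0/4 = 0
  <chi_1*chi_0, chi_1> = (1/4)[1*(1)*conj(1) + 1*(I)*conj(I) + 1*(-1)*conj(-1) + 1*(-I)*conj(-I)]
      = (1/4)[(1) + (1) + (1) + (1)] = 4/4 = 1
  <chi_1*chi_0, chi_2> = (1/4)[1*(1)*conj(1) + 1*(I)*conj(-1) + 1*(-1)*conj(1) + 1*(-I)*conj(-1)]
      = (1/4)[(1) + (-I) + (-1) + (I)] = 0/4 = 0
  <chi_1*chi_0, chi_3> = (1/4)[1*(1)*conj(1) + 1*(I)*conj(-I) + 1*(-1)*conj(-1) + 1*(-I)*conj(I)]
      = (1/4)[(1) + (-1) + (1) + (-1)] = 0/4 = 0
(Exp terms are combined using exp(i*s)*conj(exp(i*t)) = exp(i*(s-t)), and sums of them are collapsed using the identity that for every m > 1 the m distinct m-th roots of unity sum to 0, e.g. 1 + exp(2*I*pi/3) + exp(-2*I*pi/3) = 0.)
Hence the multiplicities are chi_1: 1. Dimension check: dim(chi_1)*dim(chi_0) = 1*1 = 1 and sum (mult * dim) = 1*1 = 1.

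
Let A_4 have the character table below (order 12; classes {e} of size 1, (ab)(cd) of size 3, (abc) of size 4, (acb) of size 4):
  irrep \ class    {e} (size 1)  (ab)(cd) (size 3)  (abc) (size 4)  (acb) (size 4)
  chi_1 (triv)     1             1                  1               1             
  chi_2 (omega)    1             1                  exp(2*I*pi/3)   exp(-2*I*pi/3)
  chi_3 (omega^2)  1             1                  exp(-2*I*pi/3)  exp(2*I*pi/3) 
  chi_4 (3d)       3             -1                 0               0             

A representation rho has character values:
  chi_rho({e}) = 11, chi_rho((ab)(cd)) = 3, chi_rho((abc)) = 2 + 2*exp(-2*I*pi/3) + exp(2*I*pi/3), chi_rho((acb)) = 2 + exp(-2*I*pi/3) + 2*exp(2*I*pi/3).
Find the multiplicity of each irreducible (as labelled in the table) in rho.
Multiplicities: chi_1: 2, chi_2: 1, chi_3: 2, chi_4: 2.

Derivation: Use <chi_rho, chi> = (1/|G|) sum_C |C| * chi_rho(C) * conj(chi(C)) with |G| = 12 for each irreducible chi in the table:
  <chi_rho, chi_1> = (1/12)[1*(11)*conj(1) + 3*(3)*conj(1) + 4*(2 + 2*exp(-2*I*pi/3) + exp(2*I*pi/3))*conj(1) + 4*(2 + exp(-2*I*pi/3) + 2*exp(2*I*pi/3))*conj(1)]
      = (1/12)[(11) + (9) + (8 + 8*exp(-2*I*pi/3) + 4*exp(2*I*pi/3)) + (8 + 4*exp(-2*I*pi/3) + 8*exp(2*I*pi/3))] = 24/12 = 2
  <chi_rho, chi_2> = (1/12)[1*(11)*conj(1) + 3*(3)*conj(1) + 4*(2 + 2*exp(-2*I*pi/3) + exp(2*I*pi/3))*conj(exp(2*I*pi/3)) + 4*(2 + exp(-2*I*pi/3) + 2*exp(2*I*pi/3))*conj(exp(-2*I*pi/3))]
      = (1/12)[(11) + (9) + (-4) + (-4)] = 12/12 = 1
  <chi_rho, chi_3> = (1/12)[1*(11)*conj(1) + 3*(3)*conj(1) + 4*(2 + 2*exp(-2*I*pi/3) + exp(2*I*pi/3))*conj(exp(-2*I*pi/3)) + 4*(2 + exp(-2*I*pi/3) + 2*exp(2*I*pi/3))*conj(exp(2*I*pi/3))]
      = (1/12)[(11) + (9) + (8 + 4*exp(-2*I*pi/3) + 8*exp(2*I*pi/3)) + (8 + 8*exp(-2*I*pi/3) + 4*exp(2*I*pi/3))] = 24/12 = 2
  <chi_rho, chi_4> = (1/12)[1*(11)*conj(3) + 3*(3)*conj(-1) + 4*(2 + 2*exp(-2*I*pi/3) + exp(2*I*pi/3))*conj(0) + 4*(2 + exp(-2*I*pi/3) + 2*exp(2*I*pi/3))*conj(0)]
      = (1/12)[(33) + (-9) + (0) + (0)] = 24/12 = 2
(Exp terms are combined using exp(i*s)*conj(exp(i*t)) = exp(i*(s-t)), and sums of them are collapsed using the identity that for every m > 1 the m distinct m-th roots of unity sum to 0, e.g. 1 + exp(2*I*pi/3) + exp(-2*I*pi/3) = 0.)
Dimension check: dim(rho) = sum (mult * dim) = 2*1 + 1*1 + 2*1 + 2*3 = 11 = chi_rho(e) = 11.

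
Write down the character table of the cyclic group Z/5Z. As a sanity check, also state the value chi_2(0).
Character table of Z/5Z (irreps indexed chi_0,...,chi_4 with chi_k(m) = zeta_5^(k*m), zeta_5 = exp(2*pi*i/5)):
  irrep \ class  {0} (size 1)  {1} (size 1)    {2} (size 1)    {3} (size 1)    {4} (size 1)  
  chi_0          1             1               1               1               1             
  chi_1          1             exp(2*I*pi/5)   exp(4*I*pi/5)   exp(-4*I*pi/5)  exp(-2*I*pi/5)
  chi_2          1             exp(4*I*pi/5)   exp(-2*I*pi/5)  exp(2*I*pi/5)   exp(-4*I*pi/5)
  chi_3          1             exp(-4*I*pi/5)  exp(2*I*pi/5)   exp(-2*I*pi/5)  exp(4*I*pi/5) 
  chi_4          1             exp(-2*I*pi/5)  exp(-4*I*pi/5)  exp(4*I*pi/5)   exp(2*I*pi/5) 

Spot check: chi_2(0) = zeta_5^(2*0) = zeta_5^0 = 1.

Solution. Z/5Z is abelian, so all 5 irreducible complex representations are 1-dimensional. They are given by chi_k(m) = zeta_5^(k*m) for k = 0,...,4. Row orthogonality: sum_m chi_k(m) conj(chi_l(m)) = 5 * [k = l].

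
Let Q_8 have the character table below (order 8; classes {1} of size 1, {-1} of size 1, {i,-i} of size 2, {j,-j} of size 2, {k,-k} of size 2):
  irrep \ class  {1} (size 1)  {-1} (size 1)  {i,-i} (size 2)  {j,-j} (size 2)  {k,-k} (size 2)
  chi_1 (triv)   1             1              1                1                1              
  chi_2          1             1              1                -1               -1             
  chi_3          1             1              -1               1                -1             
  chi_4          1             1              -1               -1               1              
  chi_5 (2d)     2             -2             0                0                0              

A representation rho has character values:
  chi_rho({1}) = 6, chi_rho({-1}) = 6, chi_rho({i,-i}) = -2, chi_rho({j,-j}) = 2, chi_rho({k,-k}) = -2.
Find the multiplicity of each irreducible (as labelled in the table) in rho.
Multiplicities: chi_1: 1, chi_2: 1, chi_3: 3, chi_4: 1, chi_5: 0.

Argument: Use <chi_rho, chi> = (1/|G|) sum_C |C| * chi_rho(C) * conj(chi(C)) with |G| = 8 for each irreducible chi in the table:
  <chi_rho, chi_1> = (1/8)[1*(6)*conj(1) + 1*(6)*conj(1) + 2*(-2)*conj(1) + 2*(2)*conj(1) + 2*(-2)*conj(1)]
      = (1/8)[(6) + (6) + (-4) + (4) + (-4)] = 8/8 = 1
  <chi_rho, chi_2> = (1/8)[1*(6)*conj(1) + 1*(6)*conj(1) + 2*(-2)*conj(1) + 2*(2)*conj(-1) + 2*(-2)*conj(-1)]
      = (1/8)[(6) + (6) + (-4) + (-4) + (4)] = 8/8 = 1
  <chi_rho, chi_3> = (1/8)[1*(6)*conj(1) + 1*(6)*conj(1) + 2*(-2)*conj(-1) + 2*(2)*conj(1) + 2*(-2)*conj(-1)]
      = (1/8)[(6) + (6) + (4) + (4) + (4)] = 24/8 = 3
  <chi_rho, chi_4> = (1/8)[1*(6)*conj(1) + 1*(6)*conj(1) + 2*(-2)*conj(-1) + 2*(2)*conj(-1) + 2*(-2)*conj(1)]
      = (1/8)[(6) + (6) + (4) + (-4) + (-4)] = 8/8 = 1
  <chi_rho, chi_5> = (1/8)[1*(6)*conj(2) + 1*(6)*conj(-2) + 2*(-2)*conj(0) + 2*(2)*conj(0) + 2*(-2)*conj(0)]
      = (1/8)[(12) + (-12) + (0) + (0) + (0)] = 0/8 = 0
Dimension check: dim(rho) = sum (mult * dim) = 1*1 + 1*1 + 3*1 + 1*1 + 0*2 = 6 = chi_rho(e) = 6.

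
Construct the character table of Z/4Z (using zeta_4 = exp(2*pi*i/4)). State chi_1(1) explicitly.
Character table of Z/4Z (irreps indexed chi_0,...,chi_3 with chi_k(m) = zeta_4^(k*m), zeta_4 = exp(2*pi*i/4)):
  irrep \ class  {0} (size 1)  {1} (size 1)  {2} (size 1)  {3} (size 1)
  chi_0          1             1             1             1           
  chi_1          1             I             -1            -I          
  chi_2          1             -1            1             -1          
  chi_3          1             -I            -1            I           

Spot check: chi_1(1) = zeta_4^(1*1) = zeta_4^1 = I.

Working: Z/4Z is abelian, so all 4 irreducible complex representations are 1-dimensional. They are given by chi_k(m) = zeta_4^(k*m) for k = 0,...,3. Row orthogonality: sum_m chi_k(m) conj(chi_l(m)) = 4 * [k = l].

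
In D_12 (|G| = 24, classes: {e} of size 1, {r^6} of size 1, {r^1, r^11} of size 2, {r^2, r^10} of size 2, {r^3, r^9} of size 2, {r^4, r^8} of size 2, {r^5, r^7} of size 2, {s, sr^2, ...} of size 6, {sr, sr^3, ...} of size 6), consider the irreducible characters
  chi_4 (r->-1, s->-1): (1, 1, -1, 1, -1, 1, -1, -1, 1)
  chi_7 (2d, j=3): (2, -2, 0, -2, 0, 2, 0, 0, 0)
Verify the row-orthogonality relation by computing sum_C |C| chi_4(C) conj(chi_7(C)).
Sum = 0; so <chi_4, chi_7> = 0 (distinct irreducibles are orthogonal).

Compute term by term over conjugacy classes (|C| * chi_4(C) * conj(chi_7(C))):
  1*(1)*conj(2) + 1*(1)*conj(-2) + 2*(-1)*conj(0) + 2*(1)*conj(-2) + 2*(-1)*conj(0) + 2*(1)*conj(2) + 2*(-1)*conj(0) + 6*(-1)*conj(0) + 6*(1)*conj(0)
  = (2) + (-2) + (0) + (-4) + (0) + (4) + (0) + (0) + (0)
  = 0.
Dividing by |G| = 24 gives 0/24 = 0, matching the row-orthogonality relation <chi_4, chi_7> = [chi_4 = chi_7].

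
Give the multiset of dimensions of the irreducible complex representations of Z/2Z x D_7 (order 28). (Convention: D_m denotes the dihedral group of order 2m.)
Dimensions: 1, 1, 1, 1, 2, 2, 2, 2, 2, 2

Reasoning: There are 10 irreducibles (= number of conjugacy classes). Their dimensions d_i satisfy sum d_i^2 = |G| = 28: 1 + 1 + 1 + 1 + 4 + 4 + 4 + 4 + 4 + 4 = 28. (For the product with Z/2Z: each of the 2 1-dim characters of Z/2Z tensors with each irrep of D_7, giving 2 copies of each D_7-dimension.)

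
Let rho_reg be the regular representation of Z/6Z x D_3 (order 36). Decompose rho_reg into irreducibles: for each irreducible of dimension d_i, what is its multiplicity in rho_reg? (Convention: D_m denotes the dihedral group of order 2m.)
Each irreducible V_i of dimension d_i appears with multiplicity d_i, i.e. rho_reg = (direct sum over all irreducibles V_i) d_i V_i. The irreducible dimensions for Z/6Z x D_3 are 1, 1, 1, 1, 1, 1, 1, 1, 1, 1, 1, 1, 2, 2, 2, 2, 2, 2: 12 irreducibles of dimension 1, each with multiplicity 1; 6 irreducibles of dimension 2, each with multiplicity 2. Total dimension 12*1*1 + 6*2*2 = 36 = |G|.

Details: General theorem: in the regular representation of a finite group G, each irreducible appears with multiplicity equal to its dimension. Check: dim(rho_reg) = sum d_i^2 = 1 + 1 + 1 + 1 + 1 + 1 + 1 + 1 + 1 + 1 + 1 + 1 + 4 + 4 + 4 + 4 + 4 + 4 = 36 = |G|.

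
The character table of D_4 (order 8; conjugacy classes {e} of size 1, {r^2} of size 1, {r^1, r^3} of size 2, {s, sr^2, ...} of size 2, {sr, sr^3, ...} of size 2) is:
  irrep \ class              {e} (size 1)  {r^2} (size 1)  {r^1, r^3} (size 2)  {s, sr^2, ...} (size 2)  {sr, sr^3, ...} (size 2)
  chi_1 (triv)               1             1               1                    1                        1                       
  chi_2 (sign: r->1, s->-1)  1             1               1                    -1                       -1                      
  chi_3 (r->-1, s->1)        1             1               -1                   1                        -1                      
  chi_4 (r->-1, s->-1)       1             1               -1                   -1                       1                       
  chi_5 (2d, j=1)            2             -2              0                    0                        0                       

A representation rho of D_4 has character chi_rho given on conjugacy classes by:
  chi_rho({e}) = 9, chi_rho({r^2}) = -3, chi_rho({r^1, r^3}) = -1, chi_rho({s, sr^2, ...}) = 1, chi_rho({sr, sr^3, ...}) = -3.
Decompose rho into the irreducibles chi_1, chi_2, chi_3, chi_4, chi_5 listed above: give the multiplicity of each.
Multiplicities: chi_1: 0, chi_2: 1, chi_3: 2, chi_4: 0, chi_5: 3.

Argument: Use <chi_rho, chi> = (1/|G|) sum_C |C| * chi_rho(C) * conj(chi(C)) with |G| = 8 for each irreducible chi in the table:
  <chi_rho, chi_1> = (1/8)[1*(9)*conj(1) + 1*(-3)*conj(1) + 2*(-1)*conj(1) + 2*(1)*conj(1) + 2*(-3)*conj(1)]
      = (1/8)[(9) + (-3) + (-2) + (2) + (-6)] = 0/8 = 0
  <chi_rho, chi_2> = (1/8)[1*(9)*conj(1) + 1*(-3)*conj(1) + 2*(-1)*conj(1) + 2*(1)*conj(-1) + 2*(-3)*conj(-1)]
      = (1/8)[(9) + (-3) + (-2) + (-2) + (6)] = 8/8 = 1
  <chi_rho, chi_3> = (1/8)[1*(9)*conj(1) + 1*(-3)*conj(1) + 2*(-1)*conj(-1) + 2*(1)*conj(1) + 2*(-3)*conj(-1)]
      = (1/8)[(9) + (-3) + (2) + (2) + (6)] = 16/8 = 2
  <chi_rho, chi_4> = (1/8)[1*(9)*conj(1) + 1*(-3)*conj(1) + 2*(-1)*conj(-1) + 2*(1)*conj(-1) + 2*(-3)*conj(1)]
      = (1/8)[(9) + (-3) + (2) + (-2) + (-6)] = 0/8 = 0
  <chi_rho, chi_5> = (1/8)[1*(9)*conj(2) + 1*(-3)*conj(-2) + 2*(-1)*conj(0) + 2*(1)*conj(0) + 2*(-3)*conj(0)]
      = (1/8)[(18) + (6) + (0) + (0) + (0)] = 24/8 = 3
Dimension check: dim(rho) = sum (mult * dim) = 0*1 + 1*1 + 2*1 + 0*1 + 3*2 = 9 = chi_rho(e) = 9.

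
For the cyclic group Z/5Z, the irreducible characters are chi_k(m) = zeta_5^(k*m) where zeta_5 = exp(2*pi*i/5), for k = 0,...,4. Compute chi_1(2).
chi_1(2) = zeta_5^2 = exp(4*I*pi/5)

Solution. chi_1(2) = zeta_5^(1*2) = zeta_5^2. Since zeta_5^5 = 1, this equals zeta_5^2 = exp(2*pi*i*2/5) = exp(4*I*pi/5).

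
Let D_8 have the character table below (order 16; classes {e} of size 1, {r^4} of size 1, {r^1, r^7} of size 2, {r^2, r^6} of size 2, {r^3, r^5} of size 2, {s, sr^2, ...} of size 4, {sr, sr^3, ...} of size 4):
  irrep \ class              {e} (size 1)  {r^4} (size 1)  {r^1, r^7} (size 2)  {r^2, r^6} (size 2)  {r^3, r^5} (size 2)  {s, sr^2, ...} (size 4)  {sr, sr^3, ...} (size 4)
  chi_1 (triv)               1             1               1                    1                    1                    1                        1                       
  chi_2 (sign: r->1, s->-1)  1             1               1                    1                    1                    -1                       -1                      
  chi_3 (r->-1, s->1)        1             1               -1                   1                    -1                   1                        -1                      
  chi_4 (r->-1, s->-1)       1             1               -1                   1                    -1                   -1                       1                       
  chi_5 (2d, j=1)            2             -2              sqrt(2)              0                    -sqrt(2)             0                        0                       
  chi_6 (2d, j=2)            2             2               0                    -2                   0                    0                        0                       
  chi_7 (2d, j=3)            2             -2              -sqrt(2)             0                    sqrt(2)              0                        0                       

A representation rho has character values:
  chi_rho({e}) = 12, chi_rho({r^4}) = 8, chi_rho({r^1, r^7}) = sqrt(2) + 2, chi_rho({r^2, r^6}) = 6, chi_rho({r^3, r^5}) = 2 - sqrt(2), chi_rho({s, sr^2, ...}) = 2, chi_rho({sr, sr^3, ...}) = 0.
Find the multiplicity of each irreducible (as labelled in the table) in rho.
Multiplicities: chi_1: 3, chi_2: 2, chi_3: 2, chi_4: 1, chi_5: 1, chi_6: 1, chi_7: 0.

Why: Use <chi_rho, chi> = (1/|G|) sum_C |C| * chi_rho(C) * conj(chi(C)) with |G| = 16 for each irreducible chi in the table:
  <chi_rho, chi_1> = (1/16)[1*(12)*conj(1) + 1*(8)*conj(1) + 2*(sqrt(2) + 2)*conj(1) + 2*(6)*conj(1) + 2*(2 - sqrt(2))*conj(1) + 4*(2)*conj(1) + 4*(0)*conj(1)]
      = (1/16)[(12) + (8) + (2*sqrt(2) + 4) + (12) + (4 - 2*sqrt(2)) + (8) + (0)] = 48/16 = 3
  <chi_rho, chi_2> = (1/16)[1*(12)*conj(1) + 1*(8)*conj(1) + 2*(sqrt(2) + 2)*conj(1) + 2*(6)*conj(1) + 2*(2 - sqrt(2))*conj(1) + 4*(2)*conj(-1) + 4*(0)*conj(-1)]
      = (1/16)[(12) + (8) + (2*sqrt(2) + 4) + (12) + (4 - 2*sqrt(2)) + (-8) + (0)] = 32/16 = 2
  <chi_rho, chi_3> = (1/16)[1*(12)*conj(1) + 1*(8)*conj(1) + 2*(sqrt(2) + 2)*conj(-1) + 2*(6)*conj(1) + 2*(2 - sqrt(2))*conj(-1) + 4*(2)*conj(1) + 4*(0)*conj(-1)]
      = (1/16)[(12) + (8) + (-4 - 2*sqrt(2)) + (12) + (-4 + 2*sqrt(2)) + (8) + (0)] = 32/16 = 2
  <chi_rho, chi_4> = (1/16)[1*(12)*conj(1) + 1*(8)*conj(1) + 2*(sqrt(2) + 2)*conj(-1) + 2*(6)*conj(1) + 2*(2 - sqrt(2))*conj(-1) + 4*(2)*conj(-1) + 4*(0)*conj(1)]
      = (1/16)[(12) + (8) + (-4 - 2*sqrt(2)) + (12) + (-4 + 2*sqrt(2)) + (-8) + (0)] = 16/16 = 1
  <chi_rho, chi_5> = (1/16)[1*(12)*conj(2) + 1*(8)*conj(-2) + 2*(sqrt(2) + 2)*conj(sqrt(2)) + 2*(6)*conj(0) + 2*(2 - sqrt(2))*conj(-sqrt(2)) + 4*(2)*conj(0) + 4*(0)*conj(0)]
      = (1/16)[(24) + (-16) + (4 + 4*sqrt(2)) + (0) + (4 - 4*sqrt(2)) + (0) + (0)] = 16/16 = 1
  <chi_rho, chi_6> = (1/16)[1*(12)*conj(2) + 1*(8)*conj(2) + 2*(sqrt(2) + 2)*conj(0) + 2*(6)*conj(-2) + 2*(2 - sqrt(2))*conj(0) + 4*(2)*conj(0) + 4*(0)*conj(0)]
      = (1/16)[(24) + (16) + (0) + (-24) + (0) + (0) + (0)] = 16/16 = 1
  <chi_rho, chi_7> = (1/16)[1*(12)*conj(2) + 1*(8)*conj(-2) + 2*(sqrt(2) + 2)*conj(-sqrt(2)) + 2*(6)*conj(0) + 2*(2 - sqrt(2))*conj(sqrt(2)) + 4*(2)*conj(0) + 4*(0)*conj(0)]
      = (1/16)[(24) + (-16) + (-4*sqrt(2) - 4) + (0) + (-4 + 4*sqrt(2)) + (0) + (0)] = 0/16 = 0
Dimension check: dim(rho) = sum (mult * dim) = 3*1 + 2*1 + 2*1 + 1*1 + 1*2 + 1*2 + 0*2 = 12 = chi_rho(e) = 12.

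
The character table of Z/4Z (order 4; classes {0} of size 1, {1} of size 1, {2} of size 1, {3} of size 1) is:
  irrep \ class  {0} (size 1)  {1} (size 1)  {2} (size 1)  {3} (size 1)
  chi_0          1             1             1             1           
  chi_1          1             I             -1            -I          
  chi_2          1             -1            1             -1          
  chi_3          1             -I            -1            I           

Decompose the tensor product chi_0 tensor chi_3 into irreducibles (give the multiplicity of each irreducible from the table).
chi_0 tensor chi_3 = chi_3 (all other irreducibles have multiplicity 0).

Derivation: The character of a tensor product is the pointwise product (chi_0 * chi_3)(C) = chi_0(C) * chi_3(C):
  {0}: (1)*(1), {1}: (1)*(-I), {2}: (1)*(-1), {3}: (1)*(I)
so (chi_0 * chi_3) takes values
  {0} -> 1, {1} -> -I, {2} -> -1, {3} -> I.
Now take the inner product of this character with each irreducible chi from the table, <chi_0*chi_3, chi> = (1/4) sum_C |C| (chi_0*chi_3)(C) conj(chi(C)):
  <chi_0*chi_3, chi_0> = (1/4)[1*(1)*conj(1) + 1*(-I)*conj(1) + 1*(-1)*conj(1) + 1*(I)*conj(1)]
      = (1/4)[(1) + (-I) + (-1) + (I)] = 0/4 = 0
  <chi_0*chi_3, chi_1> = (1/4)[1*(1)*conj(1) + 1*(-I)*conj(I) + 1*(-1)*conj(-1) + 1*(I)*conj(-I)]
      = (1/4)[(1) + (-1) + (1) + (-1)] = 0/4 = 0
  <chi_0*chi_3, chi_2> = (1/4)[1*(1)*conj(1) + 1*(-I)*conj(-1) + 1*(-1)*conj(1) + 1*(I)*conj(-1)]
      = (1/4)[(1) + (I) + (-1) + (-I)] = 0/4 = 0
  <chi_0*chi_3, chi_3> = (1/4)[1*(1)*conj(1) + 1*(-I)*conj(-I) + 1*(-1)*conj(-1) + 1*(I)*conj(I)]
      = (1/4)[(1) + (1) + (1) + (1)] = 4/4 = 1
(Exp terms are combined using exp(i*s)*conj(exp(i*t)) = exp(i*(s-t)), and sums of them are collapsed using the identity that for every m > 1 the m distinct m-th roots of unity sum to 0, e.g. 1 + exp(2*I*pi/3) + exp(-2*I*pi/3) = 0.)
Hence the multiplicities are chi_3: 1. Dimension check: dim(chi_0)*dim(chi_3) = 1*1 = 1 and sum (mult * dim) = 1*1 = 1.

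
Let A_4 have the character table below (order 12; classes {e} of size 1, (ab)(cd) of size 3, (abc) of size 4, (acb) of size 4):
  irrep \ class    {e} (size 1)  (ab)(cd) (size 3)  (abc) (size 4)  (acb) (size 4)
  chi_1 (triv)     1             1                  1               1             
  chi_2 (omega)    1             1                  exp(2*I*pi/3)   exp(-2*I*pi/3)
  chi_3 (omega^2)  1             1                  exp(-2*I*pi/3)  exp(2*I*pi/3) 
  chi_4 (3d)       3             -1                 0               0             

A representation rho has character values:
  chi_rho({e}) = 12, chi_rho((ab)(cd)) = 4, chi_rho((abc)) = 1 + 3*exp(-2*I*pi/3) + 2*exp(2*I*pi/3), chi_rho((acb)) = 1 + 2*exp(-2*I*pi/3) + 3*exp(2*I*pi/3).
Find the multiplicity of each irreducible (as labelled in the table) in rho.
Multiplicities: chi_1: 1, chi_2: 2, chi_3: 3, chi_4: 2.

Why: Use <chi_rho, chi> = (1/|G|) sum_C |C| * chi_rho(C) * conj(chi(C)) with |G| = 12 for each irreducible chi in the table:
  <chi_rho, chi_1> = (1/12)[1*(12)*conj(1) + 3*(4)*conj(1) + 4*(1 + 3*exp(-2*I*pi/3) + 2*exp(2*I*pi/3))*conj(1) + 4*(1 + 2*exp(-2*I*pi/3) + 3*exp(2*I*pi/3))*conj(1)]
      = (1/12)[(12) + (12) + (4 + 12*exp(-2*I*pi/3) + 8*exp(2*I*pi/3)) + (4 + 8*exp(-2*I*pi/3) + 12*exp(2*I*pi/3))] = 12/12 = 1
  <chi_rho, chi_2> = (1/12)[1*(12)*conj(1) + 3*(4)*conj(1) + 4*(1 + 3*exp(-2*I*pi/3) + 2*exp(2*I*pi/3))*conj(exp(2*I*pi/3)) + 4*(1 + 2*exp(-2*I*pi/3) + 3*exp(2*I*pi/3))*conj(exp(-2*I*pi/3))]
      = (1/12)[(12) + (12) + (8 + 4*exp(-2*I*pi/3) + 12*exp(2*I*pi/3)) + (8 + 12*exp(-2*I*pi/3) + 4*exp(2*I*pi/3))] = 24/12 = 2
  <chi_rho, chi_3> = (1/12)[1*(12)*conj(1) + 3*(4)*conj(1) + 4*(1 + 3*exp(-2*I*pi/3) + 2*exp(2*I*pi/3))*conj(exp(-2*I*pi/3)) + 4*(1 + 2*exp(-2*I*pi/3) + 3*exp(2*I*pi/3))*conj(exp(2*I*pi/3))]
      = (1/12)[(12) + (12) + (12 + 8*exp(-2*I*pi/3) + 4*exp(2*I*pi/3)) + (12 + 4*exp(-2*I*pi/3) + 8*exp(2*I*pi/3))] = 36/12 = 3
  <chi_rho, chi_4> = (1/12)[1*(12)*conj(3) + 3*(4)*conj(-1) + 4*(1 + 3*exp(-2*I*pi/3) + 2*exp(2*I*pi/3))*conj(0) + 4*(1 + 2*exp(-2*I*pi/3) + 3*exp(2*I*pi/3))*conj(0)]
      = (1/12)[(36) + (-12) + (0) + (0)] = 24/12 = 2
(Exp terms are combined using exp(i*s)*conj(exp(i*t)) = exp(i*(s-t)), and sums of them are collapsed using the identity that for every m > 1 the m distinct m-th roots of unity sum to 0, e.g. 1 + exp(2*I*pi/3) + exp(-2*I*pi/3) = 0.)
Dimension check: dim(rho) = sum (mult * dim) = 1*1 + 2*1 + 3*1 + 2*3 = 12 = chi_rho(e) = 12.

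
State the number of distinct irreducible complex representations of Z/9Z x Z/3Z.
27

Argument: The number of irreducible complex representations of a finite group equals its number of conjugacy classes. Z/9Z x Z/3Z is abelian of order 27, so every element is its own conjugacy class: 27 classes, so Z/9Z x Z/3Z (order 27) has exactly 27 irreducible complex representations.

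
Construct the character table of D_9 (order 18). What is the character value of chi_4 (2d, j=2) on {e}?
Conjugacy classes: {e} of size 1, {r^1, r^8} of size 2, {r^2, r^7} of size 2, {r^3, r^6} of size 2, {r^4, r^5} of size 2, {s, sr, ..., sr^8} of size 9.
Character table:
  irrep \ class              {e} (size 1)  {r^1, r^8} (size 2)  {r^2, r^7} (size 2)  {r^3, r^6} (size 2)  {r^4, r^5} (size 2)  {s, sr, ..., sr^8} (size 9)
  chi_1 (triv)               1             1                    1                    1                    1                    1                          
  chi_2 (sign: r->1, s->-1)  1             1                    1                    1                    1                    -1                         
  chi_3 (2d, j=1)            2             2*cos(2*pi/9)        2*cos(4*pi/9)        -1                   -2*cos(pi/9)         0                          
  chi_4 (2d, j=2)            2             2*cos(4*pi/9)        -2*cos(pi/9)         -1                   2*cos(2*pi/9)        0                          
  chi_5 (2d, j=3)            2             -1                   -1                   2                    -1                   0                          
  chi_6 (2d, j=4)            2             -2*cos(pi/9)         2*cos(2*pi/9)        -1                   2*cos(4*pi/9)        0                          

Spot check: chi_4 (2d, j=2) on {e} = 2.

Details: D_9 has order 2*9 = 18 with 6 conjugacy classes, hence 6 irreducibles. Sum of squared dims 1 + 1 + 4 + 4 + 4 + 4 = 18 = |G|. Linear characters come from the abelianisation; the 2-dimensional irreps have character r^k -> 2*cos(2*pi*j*k/9), reflections -> 0.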